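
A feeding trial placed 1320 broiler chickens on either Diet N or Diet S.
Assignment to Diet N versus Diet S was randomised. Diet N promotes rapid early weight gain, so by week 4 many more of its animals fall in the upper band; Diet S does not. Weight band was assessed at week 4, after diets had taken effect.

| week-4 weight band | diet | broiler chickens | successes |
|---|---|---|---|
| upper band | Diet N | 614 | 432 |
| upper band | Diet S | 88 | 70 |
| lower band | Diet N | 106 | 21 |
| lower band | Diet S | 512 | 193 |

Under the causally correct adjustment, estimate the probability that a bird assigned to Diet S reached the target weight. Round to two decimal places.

Within every week-4 weight band level Diet S has the higher rate, yet pooled Diet N does — Simpson's reversal.
Week-4 weight band lies on the pathway diet → week-4 weight band → outcome, so adjusting for it blocks the indirect effect. For the total causal effect of diet, use the unadjusted pooled rates.
So P(outcome | do(Diet S)) is just the pooled rate for Diet S: 263/600 = 0.438.

0.44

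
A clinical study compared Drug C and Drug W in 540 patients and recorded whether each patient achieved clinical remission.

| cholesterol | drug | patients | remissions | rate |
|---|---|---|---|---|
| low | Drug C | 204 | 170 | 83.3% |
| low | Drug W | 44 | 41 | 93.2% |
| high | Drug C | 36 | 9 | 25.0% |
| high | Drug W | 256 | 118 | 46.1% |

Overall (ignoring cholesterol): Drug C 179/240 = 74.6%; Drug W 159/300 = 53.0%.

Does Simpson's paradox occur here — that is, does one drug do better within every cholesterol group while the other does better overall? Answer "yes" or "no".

yes

Within each cholesterol level (low 83.3% vs 93.2%; high 25.0% vs 46.1%), Drug W has the higher rate every time. Pooled: 74.6% vs 53.0% — Drug C has the higher rate overall. The two comparisons disagree.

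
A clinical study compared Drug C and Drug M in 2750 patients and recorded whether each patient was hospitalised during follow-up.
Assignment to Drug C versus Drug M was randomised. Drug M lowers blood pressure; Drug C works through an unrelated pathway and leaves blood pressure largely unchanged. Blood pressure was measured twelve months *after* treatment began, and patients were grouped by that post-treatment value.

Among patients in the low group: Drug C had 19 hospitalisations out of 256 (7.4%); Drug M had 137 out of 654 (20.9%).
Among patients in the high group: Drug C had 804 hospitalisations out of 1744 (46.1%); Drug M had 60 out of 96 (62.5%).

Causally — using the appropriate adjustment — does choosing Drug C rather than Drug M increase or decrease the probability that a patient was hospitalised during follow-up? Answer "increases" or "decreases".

Drug C is lower inside every blood pressure stratum but Drug M is lower in aggregate. Whether to stratify depends on how blood pressure relates to the drug.
Blood pressure lies on the pathway drug → blood pressure → outcome, so adjusting for it blocks the indirect effect. For the total causal effect of drug, use the unadjusted pooled rates.
Pooled: Drug C 41.1% vs Drug M 26.3%; Drug M is lower overall.

increases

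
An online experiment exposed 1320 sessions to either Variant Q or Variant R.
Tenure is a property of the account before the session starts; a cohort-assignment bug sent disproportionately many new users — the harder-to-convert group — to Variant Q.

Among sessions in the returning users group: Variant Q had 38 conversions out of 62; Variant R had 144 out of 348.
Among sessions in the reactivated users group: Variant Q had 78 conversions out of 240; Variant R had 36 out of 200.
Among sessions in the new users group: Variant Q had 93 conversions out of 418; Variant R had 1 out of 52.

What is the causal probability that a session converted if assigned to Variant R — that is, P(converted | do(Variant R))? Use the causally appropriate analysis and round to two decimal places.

User tenure satisfies the back-door criterion: it is not a descendant of the variant, and it blocks the spurious path from variant to outcome. Adjusting for it (i.e., using the within-user tenure rates) gives the causal effect.
Standardising Variant R to the population user tenure mix: 0.311·144/348 + 0.333·36/200 + 0.356·1/52 = 0.195.

0.20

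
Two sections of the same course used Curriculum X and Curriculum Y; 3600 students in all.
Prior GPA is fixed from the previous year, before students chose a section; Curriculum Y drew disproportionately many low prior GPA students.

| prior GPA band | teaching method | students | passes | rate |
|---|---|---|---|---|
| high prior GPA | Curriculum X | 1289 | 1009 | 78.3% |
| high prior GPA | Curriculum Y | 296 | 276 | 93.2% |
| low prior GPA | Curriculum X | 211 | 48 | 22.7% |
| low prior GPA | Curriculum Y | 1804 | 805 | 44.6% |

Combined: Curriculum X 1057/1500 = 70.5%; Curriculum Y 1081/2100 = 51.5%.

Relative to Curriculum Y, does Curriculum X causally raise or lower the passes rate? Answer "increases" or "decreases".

decreases

Curriculum Y is higher inside every prior GPA band stratum but Curriculum X is higher in aggregate. Whether to stratify depends on how prior GPA band relates to the teaching method.
Prior GPA band differs across teaching methods for reasons unrelated to any effect of the teaching method itself, and it separately predicts the outcome — a classic confounder. We must compare within prior GPA band levels.
Within each level — high prior GPA: 78.3% vs 93.2%; low prior GPA: 22.7% vs 44.6% — Curriculum Y is higher every time.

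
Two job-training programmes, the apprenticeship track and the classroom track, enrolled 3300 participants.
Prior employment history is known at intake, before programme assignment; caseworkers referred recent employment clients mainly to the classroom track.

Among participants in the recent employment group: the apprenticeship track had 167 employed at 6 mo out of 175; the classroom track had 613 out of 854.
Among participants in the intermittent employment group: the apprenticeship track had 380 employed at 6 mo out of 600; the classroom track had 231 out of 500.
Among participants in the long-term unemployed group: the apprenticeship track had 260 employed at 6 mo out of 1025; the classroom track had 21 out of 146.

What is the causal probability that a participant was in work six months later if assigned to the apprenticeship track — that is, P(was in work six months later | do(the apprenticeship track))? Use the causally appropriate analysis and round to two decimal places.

The imbalance in prior employment history arose from how participants were allocated, not from anything the programme did; and prior employment history independently affects the outcome. The pooled gap is confounded — condition on prior employment history.
Standardising the apprenticeship track to the population prior employment history mix: 0.312·167/175 + 0.333·380/600 + 0.355·260/1025 = 0.599.

0.60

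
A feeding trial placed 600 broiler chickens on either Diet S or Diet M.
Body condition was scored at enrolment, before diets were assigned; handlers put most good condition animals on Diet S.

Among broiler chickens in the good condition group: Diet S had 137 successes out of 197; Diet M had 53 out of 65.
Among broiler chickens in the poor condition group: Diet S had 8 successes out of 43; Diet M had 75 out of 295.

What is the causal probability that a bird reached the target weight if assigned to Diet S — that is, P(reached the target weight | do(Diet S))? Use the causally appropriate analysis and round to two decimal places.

0.41

The starting body condition-specific comparison favours Diet M throughout, but the pooled figures favour Diet S. The question is whether to condition on starting body condition.
Starting body condition is set before the diet has any effect — it is not caused by the diet — and it independently drives the outcome. That makes it a confounder, so the causal comparison is within starting body condition levels.
Standardising Diet S to the population starting body condition mix: 0.437·137/197 + 0.563·8/43 = 0.408.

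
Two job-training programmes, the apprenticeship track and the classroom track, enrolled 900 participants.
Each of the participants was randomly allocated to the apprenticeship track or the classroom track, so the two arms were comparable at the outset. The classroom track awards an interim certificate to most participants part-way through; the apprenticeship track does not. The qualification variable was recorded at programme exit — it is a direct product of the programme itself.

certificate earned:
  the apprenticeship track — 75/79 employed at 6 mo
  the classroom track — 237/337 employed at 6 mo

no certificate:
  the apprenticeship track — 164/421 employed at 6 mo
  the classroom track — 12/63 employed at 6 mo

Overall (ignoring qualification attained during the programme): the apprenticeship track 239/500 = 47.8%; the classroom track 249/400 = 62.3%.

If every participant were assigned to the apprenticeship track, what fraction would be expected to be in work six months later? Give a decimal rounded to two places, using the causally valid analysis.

0.48

Within every qualification attained during the programme level the apprenticeship track has the higher rate, yet pooled the classroom track does — Simpson's reversal.
The distribution of qualification attained during the programme is itself part of what the programme does — it is an intermediate outcome. Holding it fixed would remove that part of the effect; the total effect is the pooled difference.
So P(outcome | do(the apprenticeship track)) is just the pooled rate for the apprenticeship track: 239/500 = 0.478.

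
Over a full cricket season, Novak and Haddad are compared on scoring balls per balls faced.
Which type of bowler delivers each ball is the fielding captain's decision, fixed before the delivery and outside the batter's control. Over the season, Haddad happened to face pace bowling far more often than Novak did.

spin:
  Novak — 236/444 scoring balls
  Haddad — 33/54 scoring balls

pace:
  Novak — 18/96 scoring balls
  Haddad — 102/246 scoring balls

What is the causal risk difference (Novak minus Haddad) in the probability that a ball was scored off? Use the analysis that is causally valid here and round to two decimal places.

-0.14

Within every bowling type level Haddad has the higher rate, yet pooled Novak does — Simpson's reversal.
Bowling type is set before the player has any effect — it is not caused by the player — and it independently drives the outcome. That makes it a confounder, so the causal comparison is within bowling type levels.
Adjusting over the population distribution of bowling type: 0.593·(0.532−0.611) + 0.407·(0.188−0.415) = -0.140.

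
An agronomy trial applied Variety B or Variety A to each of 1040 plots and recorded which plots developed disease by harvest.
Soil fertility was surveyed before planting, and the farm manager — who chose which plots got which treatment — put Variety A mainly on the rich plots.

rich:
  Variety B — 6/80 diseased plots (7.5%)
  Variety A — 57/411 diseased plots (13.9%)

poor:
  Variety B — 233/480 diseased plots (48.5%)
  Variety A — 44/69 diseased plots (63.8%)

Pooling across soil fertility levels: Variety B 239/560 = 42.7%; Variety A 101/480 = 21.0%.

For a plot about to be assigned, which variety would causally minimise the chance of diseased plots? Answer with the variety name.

Variety B

Variety B is lower inside every soil fertility stratum but Variety A is lower in aggregate. Whether to stratify depends on how soil fertility relates to the variety.
Soil fertility satisfies the back-door criterion: it is not a descendant of the variety, and it blocks the spurious path from variety to outcome. Adjusting for it (i.e., using the within-soil fertility rates) gives the causal effect.
Within each level — rich: 7.5% vs 13.9%; poor: 48.5% vs 63.8% — Variety B is lower every time.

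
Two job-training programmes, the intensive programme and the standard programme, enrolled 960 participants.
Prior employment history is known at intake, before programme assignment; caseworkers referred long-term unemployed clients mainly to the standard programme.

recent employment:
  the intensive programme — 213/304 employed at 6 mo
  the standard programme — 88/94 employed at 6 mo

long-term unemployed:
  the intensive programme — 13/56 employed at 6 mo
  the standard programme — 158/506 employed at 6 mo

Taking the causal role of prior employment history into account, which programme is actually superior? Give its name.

Prior employment history satisfies the back-door criterion: it is not a descendant of the programme, and it blocks the spurious path from programme to outcome. Adjusting for it (i.e., using the within-prior employment history rates) gives the causal effect.
Within each level — recent employment: 70.1% vs 93.6%; long-term unemployed: 23.2% vs 31.2% — the standard programme is higher every time.

the standard programme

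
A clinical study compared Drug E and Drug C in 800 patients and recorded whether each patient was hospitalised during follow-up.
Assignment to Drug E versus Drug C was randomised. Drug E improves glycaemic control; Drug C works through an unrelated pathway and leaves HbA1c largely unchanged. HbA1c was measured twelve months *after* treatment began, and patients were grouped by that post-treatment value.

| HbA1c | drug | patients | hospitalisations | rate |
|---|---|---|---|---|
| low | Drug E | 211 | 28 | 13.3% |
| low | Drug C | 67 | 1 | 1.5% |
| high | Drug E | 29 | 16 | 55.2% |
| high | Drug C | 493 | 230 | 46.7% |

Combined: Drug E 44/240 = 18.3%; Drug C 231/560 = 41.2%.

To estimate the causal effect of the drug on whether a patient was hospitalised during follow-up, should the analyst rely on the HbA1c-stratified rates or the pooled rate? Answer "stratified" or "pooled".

pooled

The HbA1c-specific comparison favours Drug C throughout, but the pooled figures favour Drug E. The question is whether to condition on HbA1c.
HbA1c is recorded after the drug and is itself shifted by it — it sits on the causal path from drug to outcome. Conditioning on a mediator would strip out part of the effect we want; the pooled comparison gives the total causal effect.
Pooled: Drug E 18.3% vs Drug C 41.2%; Drug E is lower overall.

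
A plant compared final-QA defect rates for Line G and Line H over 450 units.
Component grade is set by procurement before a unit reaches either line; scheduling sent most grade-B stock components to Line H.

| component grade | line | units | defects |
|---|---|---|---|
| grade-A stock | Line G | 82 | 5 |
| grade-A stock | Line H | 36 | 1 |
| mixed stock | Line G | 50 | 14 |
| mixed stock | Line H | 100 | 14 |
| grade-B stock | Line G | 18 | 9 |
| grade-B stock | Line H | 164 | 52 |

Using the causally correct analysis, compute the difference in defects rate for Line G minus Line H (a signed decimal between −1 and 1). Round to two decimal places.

+0.13

The component grade-specific comparison favours Line H throughout, but the pooled figures favour Line G. The question is whether to condition on component grade.
Since component grade is a pre-existing factor (not a product of the line) and it affects the outcome on its own, it is a confounder. The stratified rates, not the pooled rate, identify the causal effect.
Adjusting over the population distribution of component grade: 0.262·(0.061−0.028) + 0.333·(0.280−0.140) + 0.404·(0.500−0.317) = +0.129.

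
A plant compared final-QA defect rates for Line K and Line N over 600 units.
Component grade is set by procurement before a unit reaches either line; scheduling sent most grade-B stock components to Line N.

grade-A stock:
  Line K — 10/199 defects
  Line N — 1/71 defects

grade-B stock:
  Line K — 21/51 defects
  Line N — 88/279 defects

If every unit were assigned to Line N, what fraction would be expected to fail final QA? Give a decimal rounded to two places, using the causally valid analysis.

Within every component grade level Line N has the lower rate, yet pooled Line K does — Simpson's reversal.
Since component grade is a pre-existing factor (not a product of the line) and it affects the outcome on its own, it is a confounder. The stratified rates, not the pooled rate, identify the causal effect.
Standardising Line N to the population component grade mix: 0.450·1/71 + 0.550·88/279 = 0.180.

0.18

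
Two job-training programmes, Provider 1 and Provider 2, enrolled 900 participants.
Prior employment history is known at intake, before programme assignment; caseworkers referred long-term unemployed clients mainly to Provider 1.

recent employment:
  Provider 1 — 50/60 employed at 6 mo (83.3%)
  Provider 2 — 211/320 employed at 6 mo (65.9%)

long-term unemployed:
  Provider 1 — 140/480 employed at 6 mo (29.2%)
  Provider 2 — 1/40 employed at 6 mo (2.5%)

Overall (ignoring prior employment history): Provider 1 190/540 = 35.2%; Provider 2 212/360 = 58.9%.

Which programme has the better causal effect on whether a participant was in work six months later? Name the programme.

The stratified and pooled comparisons disagree (Provider 1 wins within each prior employment history; Provider 2 wins overall), so the answer turns on the causal role of prior employment history.
Prior employment history satisfies the back-door criterion: it is not a descendant of the programme, and it blocks the spurious path from programme to outcome. Adjusting for it (i.e., using the within-prior employment history rates) gives the causal effect.
Within each level — recent employment: 83.3% vs 65.9%; long-term unemployed: 29.2% vs 2.5% — Provider 1 is higher every time.

Provider 1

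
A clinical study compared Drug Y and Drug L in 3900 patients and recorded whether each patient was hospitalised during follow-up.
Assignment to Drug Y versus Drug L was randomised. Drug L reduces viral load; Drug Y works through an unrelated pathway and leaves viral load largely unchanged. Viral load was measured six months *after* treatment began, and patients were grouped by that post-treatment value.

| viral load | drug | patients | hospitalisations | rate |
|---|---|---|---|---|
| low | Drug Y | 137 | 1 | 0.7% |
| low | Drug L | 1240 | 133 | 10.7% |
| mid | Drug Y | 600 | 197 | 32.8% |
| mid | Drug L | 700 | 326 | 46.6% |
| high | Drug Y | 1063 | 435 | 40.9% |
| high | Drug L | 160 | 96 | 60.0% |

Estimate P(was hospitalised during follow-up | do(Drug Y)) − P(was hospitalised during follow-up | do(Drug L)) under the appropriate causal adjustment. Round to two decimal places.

+0.09

The stratified and pooled comparisons disagree (Drug Y wins within each viral load; Drug L wins overall), so the answer turns on the causal role of viral load.
Viral load is downstream of the drug. One should not condition on a consequence of treatment, so the overall rates are the right comparison.
The causal difference is the pooled difference: 0.352 − 0.264 = +0.087.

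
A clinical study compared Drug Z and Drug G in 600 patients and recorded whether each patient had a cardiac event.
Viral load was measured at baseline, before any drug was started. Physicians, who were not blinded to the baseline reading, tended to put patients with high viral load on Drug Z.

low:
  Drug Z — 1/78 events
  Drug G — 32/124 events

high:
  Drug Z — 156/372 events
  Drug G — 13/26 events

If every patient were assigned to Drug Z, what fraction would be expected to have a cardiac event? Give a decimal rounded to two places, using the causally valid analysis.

Viral load satisfies the back-door criterion: it is not a descendant of the drug, and it blocks the spurious path from drug to outcome. Adjusting for it (i.e., using the within-viral load rates) gives the causal effect.
Standardising Drug Z to the population viral load mix: 0.337·1/78 + 0.663·156/372 = 0.282.

0.28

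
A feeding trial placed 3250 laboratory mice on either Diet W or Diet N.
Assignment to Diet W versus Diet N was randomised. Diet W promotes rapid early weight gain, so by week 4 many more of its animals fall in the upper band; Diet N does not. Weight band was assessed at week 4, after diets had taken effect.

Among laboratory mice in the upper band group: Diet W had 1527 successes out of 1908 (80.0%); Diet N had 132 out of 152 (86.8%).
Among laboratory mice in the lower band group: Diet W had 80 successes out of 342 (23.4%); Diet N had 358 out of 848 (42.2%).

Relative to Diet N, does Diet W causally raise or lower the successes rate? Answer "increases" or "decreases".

increases

The week-4 weight band-specific comparison favours Diet N throughout, but the pooled figures favour Diet W. The question is whether to condition on week-4 weight band.
Week-4 weight band lies on the pathway diet → week-4 weight band → outcome, so adjusting for it blocks the indirect effect. For the total causal effect of diet, use the unadjusted pooled rates.
Pooled: Diet W 71.4% vs Diet N 49.0%; Diet W is higher overall.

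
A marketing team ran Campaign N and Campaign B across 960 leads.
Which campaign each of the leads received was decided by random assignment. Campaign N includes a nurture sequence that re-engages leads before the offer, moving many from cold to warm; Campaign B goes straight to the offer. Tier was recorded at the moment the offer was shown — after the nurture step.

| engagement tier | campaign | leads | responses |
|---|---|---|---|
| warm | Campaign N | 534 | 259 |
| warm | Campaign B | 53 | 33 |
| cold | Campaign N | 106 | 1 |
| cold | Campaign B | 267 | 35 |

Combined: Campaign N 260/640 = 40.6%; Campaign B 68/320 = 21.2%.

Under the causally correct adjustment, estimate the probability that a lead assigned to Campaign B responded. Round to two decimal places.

0.21

Engagement tier lies on the pathway campaign → engagement tier → outcome, so adjusting for it blocks the indirect effect. For the total causal effect of campaign, use the unadjusted pooled rates.
So P(outcome | do(Campaign B)) is just the pooled rate for Campaign B: 68/320 = 0.212.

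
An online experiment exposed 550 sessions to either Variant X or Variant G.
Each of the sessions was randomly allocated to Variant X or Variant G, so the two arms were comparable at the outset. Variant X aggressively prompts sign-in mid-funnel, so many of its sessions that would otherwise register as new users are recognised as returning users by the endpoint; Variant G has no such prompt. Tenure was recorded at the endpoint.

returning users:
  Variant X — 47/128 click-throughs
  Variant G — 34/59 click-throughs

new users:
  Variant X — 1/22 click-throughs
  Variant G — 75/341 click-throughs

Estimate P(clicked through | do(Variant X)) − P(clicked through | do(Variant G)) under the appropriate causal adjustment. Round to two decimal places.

+0.05

User tenure is recorded after the variant and is itself shifted by it — it sits on the causal path from variant to outcome. Conditioning on a mediator would strip out part of the effect we want; the pooled comparison gives the total causal effect.
The causal difference is the pooled difference: 0.320 − 0.273 = +0.048.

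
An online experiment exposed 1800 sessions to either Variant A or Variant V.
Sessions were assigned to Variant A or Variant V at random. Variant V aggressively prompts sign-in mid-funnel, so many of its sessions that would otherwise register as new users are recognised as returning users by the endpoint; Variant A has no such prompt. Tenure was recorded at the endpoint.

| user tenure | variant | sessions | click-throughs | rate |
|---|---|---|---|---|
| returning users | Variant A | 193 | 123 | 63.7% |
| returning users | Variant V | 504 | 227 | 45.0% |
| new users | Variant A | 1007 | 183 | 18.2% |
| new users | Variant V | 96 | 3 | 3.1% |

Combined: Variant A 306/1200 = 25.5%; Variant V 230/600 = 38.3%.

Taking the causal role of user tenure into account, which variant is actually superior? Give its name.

Variant V

The stratified and pooled comparisons disagree (Variant A wins within each user tenure; Variant V wins overall), so the answer turns on the causal role of user tenure.
Stratifying would compare variants among sessions the variants themselves sorted into user tenure groups — a form of selection on an intermediate. The unconditioned pooled rates give the total causal effect.
Pooled: Variant A 25.5% vs Variant V 38.3%; Variant V is higher overall.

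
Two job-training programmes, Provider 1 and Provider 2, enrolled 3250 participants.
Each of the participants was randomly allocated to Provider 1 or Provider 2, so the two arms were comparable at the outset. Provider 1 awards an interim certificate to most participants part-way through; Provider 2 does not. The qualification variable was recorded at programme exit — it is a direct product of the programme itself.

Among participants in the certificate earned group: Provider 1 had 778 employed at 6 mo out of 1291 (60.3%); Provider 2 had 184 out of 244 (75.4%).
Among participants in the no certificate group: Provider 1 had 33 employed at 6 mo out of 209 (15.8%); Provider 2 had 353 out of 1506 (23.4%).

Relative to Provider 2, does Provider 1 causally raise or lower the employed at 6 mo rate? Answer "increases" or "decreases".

Within every qualification attained during the programme level Provider 2 has the higher rate, yet pooled Provider 1 does — Simpson's reversal.
The distribution of qualification attained during the programme is itself part of what the programme does — it is an intermediate outcome. Holding it fixed would remove that part of the effect; the total effect is the pooled difference.
Pooled: Provider 1 54.1% vs Provider 2 30.7%; Provider 1 is higher overall.

increases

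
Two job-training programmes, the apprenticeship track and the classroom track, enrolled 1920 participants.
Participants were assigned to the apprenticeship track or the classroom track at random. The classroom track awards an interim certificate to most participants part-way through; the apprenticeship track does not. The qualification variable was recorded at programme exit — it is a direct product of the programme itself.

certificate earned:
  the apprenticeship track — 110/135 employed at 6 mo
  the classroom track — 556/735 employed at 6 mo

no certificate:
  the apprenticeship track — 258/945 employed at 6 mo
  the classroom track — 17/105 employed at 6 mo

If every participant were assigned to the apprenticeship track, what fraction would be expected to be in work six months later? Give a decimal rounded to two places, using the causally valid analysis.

Qualification attained during the programme is downstream of the programme. One should not condition on a consequence of treatment, so the overall rates are the right comparison.
So P(outcome | do(the apprenticeship track)) is just the pooled rate for the apprenticeship track: 368/1080 = 0.341.

0.34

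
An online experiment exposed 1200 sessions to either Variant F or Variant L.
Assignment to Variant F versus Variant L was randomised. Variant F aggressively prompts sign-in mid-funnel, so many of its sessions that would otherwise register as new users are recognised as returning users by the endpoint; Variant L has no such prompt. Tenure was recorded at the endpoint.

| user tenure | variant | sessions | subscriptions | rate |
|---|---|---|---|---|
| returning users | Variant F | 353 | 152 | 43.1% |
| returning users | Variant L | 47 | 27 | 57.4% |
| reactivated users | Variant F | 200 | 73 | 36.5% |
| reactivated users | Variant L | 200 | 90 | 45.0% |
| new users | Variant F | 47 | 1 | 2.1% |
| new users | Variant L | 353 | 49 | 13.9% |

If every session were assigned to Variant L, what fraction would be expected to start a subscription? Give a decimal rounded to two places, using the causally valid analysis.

0.28

Variant L is higher inside every user tenure stratum but Variant F is higher in aggregate. Whether to stratify depends on how user tenure relates to the variant.
User tenure lies on the pathway variant → user tenure → outcome, so adjusting for it blocks the indirect effect. For the total causal effect of variant, use the unadjusted pooled rates.
So P(outcome | do(Variant L)) is just the pooled rate for Variant L: 166/600 = 0.277.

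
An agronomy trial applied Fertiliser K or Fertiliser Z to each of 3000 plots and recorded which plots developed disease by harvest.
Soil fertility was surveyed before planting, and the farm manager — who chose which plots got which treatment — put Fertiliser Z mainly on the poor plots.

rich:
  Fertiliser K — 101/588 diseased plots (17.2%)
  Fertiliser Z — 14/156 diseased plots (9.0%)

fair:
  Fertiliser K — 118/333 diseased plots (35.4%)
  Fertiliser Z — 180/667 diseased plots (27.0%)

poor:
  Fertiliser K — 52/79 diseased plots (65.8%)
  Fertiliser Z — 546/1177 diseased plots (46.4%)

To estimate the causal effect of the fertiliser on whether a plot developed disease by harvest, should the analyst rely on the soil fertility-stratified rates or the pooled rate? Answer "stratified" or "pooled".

The stratified and pooled comparisons disagree (Fertiliser Z wins within each soil fertility; Fertiliser K wins overall), so the answer turns on the causal role of soil fertility.
Soil fertility satisfies the back-door criterion: it is not a descendant of the fertiliser, and it blocks the spurious path from fertiliser to outcome. Adjusting for it (i.e., using the within-soil fertility rates) gives the causal effect.
Within each level — rich: 17.2% vs 9.0%; fair: 35.4% vs 27.0%; poor: 65.8% vs 46.4% — Fertiliser Z is lower every time.

stratified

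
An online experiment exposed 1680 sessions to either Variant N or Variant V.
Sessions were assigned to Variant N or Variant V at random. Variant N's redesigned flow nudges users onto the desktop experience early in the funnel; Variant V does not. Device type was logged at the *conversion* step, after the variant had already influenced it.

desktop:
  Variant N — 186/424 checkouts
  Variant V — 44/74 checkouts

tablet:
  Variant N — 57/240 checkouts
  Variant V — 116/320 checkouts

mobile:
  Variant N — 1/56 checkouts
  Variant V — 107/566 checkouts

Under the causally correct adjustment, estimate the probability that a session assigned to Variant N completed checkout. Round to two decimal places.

Within every device type level Variant V has the higher rate, yet pooled Variant N does — Simpson's reversal.
The distribution of device type is itself part of what the variant does — it is an intermediate outcome. Holding it fixed would remove that part of the effect; the total effect is the pooled difference.
So P(outcome | do(Variant N)) is just the pooled rate for Variant N: 244/720 = 0.339.

0.34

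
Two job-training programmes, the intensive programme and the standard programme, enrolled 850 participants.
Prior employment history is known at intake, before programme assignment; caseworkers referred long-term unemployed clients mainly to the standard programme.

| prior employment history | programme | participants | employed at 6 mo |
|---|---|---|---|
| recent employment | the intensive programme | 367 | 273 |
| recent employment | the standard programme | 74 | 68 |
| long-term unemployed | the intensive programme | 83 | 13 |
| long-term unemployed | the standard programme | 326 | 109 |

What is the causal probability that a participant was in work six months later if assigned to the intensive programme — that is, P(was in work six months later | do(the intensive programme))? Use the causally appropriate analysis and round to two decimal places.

Prior employment history is set before the programme has any effect — it is not caused by the programme — and it independently drives the outcome. That makes it a confounder, so the causal comparison is within prior employment history levels.
Standardising the intensive programme to the population prior employment history mix: 0.519·273/367 + 0.481·13/83 = 0.461.

0.46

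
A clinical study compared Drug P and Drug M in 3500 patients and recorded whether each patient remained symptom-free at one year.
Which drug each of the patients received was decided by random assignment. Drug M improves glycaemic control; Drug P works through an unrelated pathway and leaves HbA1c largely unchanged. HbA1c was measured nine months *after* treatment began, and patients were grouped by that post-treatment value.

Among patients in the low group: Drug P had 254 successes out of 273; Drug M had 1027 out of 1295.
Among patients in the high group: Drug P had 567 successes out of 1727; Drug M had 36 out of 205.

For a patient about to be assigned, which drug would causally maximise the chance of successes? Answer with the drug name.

Because the drug influences HbA1c, HbA1c is a post-treatment mediator, not a confounder. Stratifying on it would bias the estimate; the causal effect is the crude pooled difference.
Pooled: Drug P 41.0% vs Drug M 70.9%; Drug M is higher overall.

Drug M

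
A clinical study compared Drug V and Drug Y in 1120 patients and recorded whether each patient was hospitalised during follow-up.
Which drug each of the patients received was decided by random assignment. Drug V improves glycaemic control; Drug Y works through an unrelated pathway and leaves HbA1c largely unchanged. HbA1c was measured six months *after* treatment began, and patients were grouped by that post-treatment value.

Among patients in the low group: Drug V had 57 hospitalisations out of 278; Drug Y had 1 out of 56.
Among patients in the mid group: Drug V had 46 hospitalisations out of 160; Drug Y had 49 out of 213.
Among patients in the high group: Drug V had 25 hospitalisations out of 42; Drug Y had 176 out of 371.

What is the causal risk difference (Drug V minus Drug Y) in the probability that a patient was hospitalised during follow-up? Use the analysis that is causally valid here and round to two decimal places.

-0.09

Drug Y is lower inside every HbA1c stratum but Drug V is lower in aggregate. Whether to stratify depends on how HbA1c relates to the drug.
HbA1c here is a post-treatment variable shaped by the drug; conditioning on it would introduce bias rather than remove it. The overall comparison is the causal one.
The causal difference is the pooled difference: 0.267 − 0.353 = -0.086.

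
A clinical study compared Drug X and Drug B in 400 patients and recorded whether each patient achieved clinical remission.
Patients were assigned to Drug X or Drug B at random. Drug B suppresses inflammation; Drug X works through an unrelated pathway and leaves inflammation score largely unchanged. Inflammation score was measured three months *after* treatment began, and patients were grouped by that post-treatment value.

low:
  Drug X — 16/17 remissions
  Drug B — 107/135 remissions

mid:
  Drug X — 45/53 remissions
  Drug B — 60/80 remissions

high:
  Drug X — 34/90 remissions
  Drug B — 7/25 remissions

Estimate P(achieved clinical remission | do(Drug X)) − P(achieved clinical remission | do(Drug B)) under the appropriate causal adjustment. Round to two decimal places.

-0.13

The stratified and pooled comparisons disagree (Drug X wins within each inflammation score; Drug B wins overall), so the answer turns on the causal role of inflammation score.
Stratifying would compare drugs among patients the drugs themselves sorted into inflammation score groups — a form of selection on an intermediate. The unconditioned pooled rates give the total causal effect.
The causal difference is the pooled difference: 0.594 − 0.725 = -0.131.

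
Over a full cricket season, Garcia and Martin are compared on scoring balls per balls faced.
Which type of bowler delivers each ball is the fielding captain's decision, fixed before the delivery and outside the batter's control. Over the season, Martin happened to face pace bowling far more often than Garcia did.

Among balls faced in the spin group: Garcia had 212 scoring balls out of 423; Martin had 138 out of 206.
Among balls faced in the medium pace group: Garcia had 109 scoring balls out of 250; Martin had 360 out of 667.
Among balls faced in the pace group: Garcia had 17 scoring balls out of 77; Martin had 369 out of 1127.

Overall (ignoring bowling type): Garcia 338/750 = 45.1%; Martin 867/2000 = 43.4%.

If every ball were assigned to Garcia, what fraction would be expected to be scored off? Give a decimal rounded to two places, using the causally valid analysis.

0.36

The imbalance in bowling type arose from how balls faced were allocated, not from anything the player did; and bowling type independently affects the outcome. The pooled gap is confounded — condition on bowling type.
Standardising Garcia to the population bowling type mix: 0.229·212/423 + 0.333·109/250 + 0.438·17/77 = 0.357.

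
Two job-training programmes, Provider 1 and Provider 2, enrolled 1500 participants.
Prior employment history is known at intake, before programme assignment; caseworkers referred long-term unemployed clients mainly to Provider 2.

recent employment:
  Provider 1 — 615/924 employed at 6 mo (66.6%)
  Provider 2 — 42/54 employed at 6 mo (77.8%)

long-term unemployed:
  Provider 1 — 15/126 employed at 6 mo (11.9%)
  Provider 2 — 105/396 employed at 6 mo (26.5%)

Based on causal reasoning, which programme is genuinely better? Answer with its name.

Provider 2

Prior employment history differs across programmes for reasons unrelated to any effect of the programme itself, and it separately predicts the outcome — a classic confounder. We must compare within prior employment history levels.
Within each level — recent employment: 66.6% vs 77.8%; long-term unemployed: 11.9% vs 26.5% — Provider 2 is higher every time.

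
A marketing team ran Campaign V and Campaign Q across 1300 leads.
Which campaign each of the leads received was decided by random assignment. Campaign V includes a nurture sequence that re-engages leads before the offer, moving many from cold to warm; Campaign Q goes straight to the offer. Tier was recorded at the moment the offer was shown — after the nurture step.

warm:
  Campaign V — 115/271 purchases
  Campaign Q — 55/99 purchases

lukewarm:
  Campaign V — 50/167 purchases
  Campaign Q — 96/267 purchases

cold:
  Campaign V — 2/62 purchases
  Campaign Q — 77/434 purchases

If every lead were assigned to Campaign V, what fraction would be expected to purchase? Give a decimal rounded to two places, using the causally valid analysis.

The engagement tier-specific comparison favours Campaign Q throughout, but the pooled figures favour Campaign V. The question is whether to condition on engagement tier.
Engagement tier lies on the pathway campaign → engagement tier → outcome, so adjusting for it blocks the indirect effect. For the total causal effect of campaign, use the unadjusted pooled rates.
So P(outcome | do(Campaign V)) is just the pooled rate for Campaign V: 167/500 = 0.334.

0.33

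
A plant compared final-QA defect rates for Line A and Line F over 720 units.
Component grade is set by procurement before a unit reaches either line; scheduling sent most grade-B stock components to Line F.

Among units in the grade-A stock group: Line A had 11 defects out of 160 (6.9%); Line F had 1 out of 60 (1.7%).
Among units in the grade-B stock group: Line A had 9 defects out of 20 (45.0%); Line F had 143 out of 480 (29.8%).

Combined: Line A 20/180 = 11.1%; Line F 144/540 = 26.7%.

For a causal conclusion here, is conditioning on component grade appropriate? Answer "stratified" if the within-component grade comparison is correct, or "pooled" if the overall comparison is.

The imbalance in component grade arose from how units were allocated, not from anything the line did; and component grade independently affects the outcome. The pooled gap is confounded — condition on component grade.
Within each level — grade-A stock: 6.9% vs 1.7%; grade-B stock: 45.0% vs 29.8% — Line F is lower every time.

stratified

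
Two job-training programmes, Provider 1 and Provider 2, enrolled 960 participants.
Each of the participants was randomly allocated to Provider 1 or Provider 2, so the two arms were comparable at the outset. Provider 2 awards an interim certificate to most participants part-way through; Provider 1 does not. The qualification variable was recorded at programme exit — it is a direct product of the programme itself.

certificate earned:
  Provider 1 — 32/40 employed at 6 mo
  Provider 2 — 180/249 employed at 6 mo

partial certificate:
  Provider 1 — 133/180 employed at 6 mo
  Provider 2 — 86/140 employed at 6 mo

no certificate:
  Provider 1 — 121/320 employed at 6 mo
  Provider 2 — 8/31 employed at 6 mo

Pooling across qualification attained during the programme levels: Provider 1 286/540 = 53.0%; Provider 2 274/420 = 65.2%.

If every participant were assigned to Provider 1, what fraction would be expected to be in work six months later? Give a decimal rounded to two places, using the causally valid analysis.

Provider 1 is higher inside every qualification attained during the programme stratum but Provider 2 is higher in aggregate. Whether to stratify depends on how qualification attained during the programme relates to the programme.
The distribution of qualification attained during the programme is itself part of what the programme does — it is an intermediate outcome. Holding it fixed would remove that part of the effect; the total effect is the pooled difference.
So P(outcome | do(Provider 1)) is just the pooled rate for Provider 1: 286/540 = 0.530.

0.53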